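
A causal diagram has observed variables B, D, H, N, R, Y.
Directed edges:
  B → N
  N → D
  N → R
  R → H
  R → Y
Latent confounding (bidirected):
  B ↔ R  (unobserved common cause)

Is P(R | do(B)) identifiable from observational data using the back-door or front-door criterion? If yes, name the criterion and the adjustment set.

desc(B)\{B}={D,H,N,R,Y}; candidates ⊆ {—}.
B↔R: latent back-door arc(s) into B.
size 0: {}; under {} B still reaches {H,R,Y} ∋ R.
B↔R cannot be blocked by any observed set — no back-door set.
{N}: (i) intercepts every directed B→R path; (ii) no back-door B→{N}; (iii) {B} blocks every back-door {N}→R. Front-door holds.
P(R|do(B)) = Σ_{N} P(N|B) Σ_{B'} P(R|N,B')P(B').

P(R|do(B)): frontdoor, adjust for {N}.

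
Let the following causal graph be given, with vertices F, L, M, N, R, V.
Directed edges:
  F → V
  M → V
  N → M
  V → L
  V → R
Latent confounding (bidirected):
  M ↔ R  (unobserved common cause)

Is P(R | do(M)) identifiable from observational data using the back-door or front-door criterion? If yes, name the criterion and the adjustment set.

P(R|do(M)): frontdoor, adjust for {V}.

desc(M)\{M}={L,R,V}; candidates ⊆ {F,N}.
M↔R: latent back-door arc(s) into M.
size 0: {}; under {} M still reaches {N,R} ∋ R.
size 1: {F}, {N}; under {F} M still reaches {N,R} ∋ R.
size 2: {F,N}; under {F,N} M still reaches {R} ∋ R.
M↔R cannot be blocked by any observed set — no back-door set.
{V}: (i) intercepts every directed M→R path; (ii) no back-door M→{V}; (iii) {M} blocks every back-door {V}→R. Front-door holds.
P(R|do(M)) = Σ_{V} P(V|M) Σ_{M'} P(R|V,M')P(M').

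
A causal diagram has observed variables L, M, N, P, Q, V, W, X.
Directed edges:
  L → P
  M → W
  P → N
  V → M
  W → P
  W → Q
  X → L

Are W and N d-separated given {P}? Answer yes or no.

Yes — W ⊥ N | {P}.

Bayes-Ball from W | {P} reaches {L,M,Q,V,X}.
N ∉ reach(W|{P}) ⇒ W ⊥ N | {P}.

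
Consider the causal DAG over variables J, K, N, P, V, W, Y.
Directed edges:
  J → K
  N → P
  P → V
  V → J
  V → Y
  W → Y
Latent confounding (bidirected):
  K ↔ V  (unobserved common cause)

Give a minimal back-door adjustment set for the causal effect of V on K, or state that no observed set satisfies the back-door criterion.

desc(V)\{V}={J,K,Y}; candidates ⊆ {N,P,W}.
V↔K: latent back-door arc(s) into V.
size 0: {}; under {} V still reaches {K,N,P} ∋ K.
size 1: {N}, {P}, {W}; under {N} V still reaches {K,P} ∋ K.
size 2: {N,P}, {N,W}, {P,W}; under {N,P} V still reaches {K} ∋ K.
V↔K cannot be blocked by any observed set — no back-door set.

V→K: no observed back-door set.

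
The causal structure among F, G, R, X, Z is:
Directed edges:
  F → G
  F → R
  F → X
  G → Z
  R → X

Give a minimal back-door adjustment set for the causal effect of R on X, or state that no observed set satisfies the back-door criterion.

R→X: minimal back-door set {F}.

desc(R)\{R}={X}; candidates ⊆ {F,G,Z}.
size 0: {}; under {} R still reaches {F,G,X,Z} ∋ X.
{F}: R⊥X given {F} in G with R→· removed — back-door holds.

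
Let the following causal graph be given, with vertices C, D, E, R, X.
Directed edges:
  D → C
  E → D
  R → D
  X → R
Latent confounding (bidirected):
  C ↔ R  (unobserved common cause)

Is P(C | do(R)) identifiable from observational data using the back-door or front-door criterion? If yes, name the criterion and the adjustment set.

desc(R)\{R}={C,D}; candidates ⊆ {E,X}.
R↔C: latent back-door arc(s) into R.
size 0: {}; under {} R still reaches {C,X} ∋ C.
size 1: {E}, {X}; under {E} R still reaches {C,X} ∋ C.
size 2: {E,X}; under {E,X} R still reaches {C} ∋ C.
R↔C cannot be blocked by any observed set — no back-door set.
{D}: (i) intercepts every directed R→C path; (ii) no back-door R→{D}; (iii) {R} blocks every back-door {D}→C. Front-door holds.
P(C|do(R)) = Σ_{D} P(D|R) Σ_{R'} P(C|D,R')P(R').

P(C|do(R)): frontdoor, adjust for {D}.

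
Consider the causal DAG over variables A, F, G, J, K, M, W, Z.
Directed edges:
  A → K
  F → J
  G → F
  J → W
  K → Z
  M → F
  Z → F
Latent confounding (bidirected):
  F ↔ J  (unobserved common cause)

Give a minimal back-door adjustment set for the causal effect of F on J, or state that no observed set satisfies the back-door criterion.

F→J: no observed back-door set.

desc(F)\{F}={J,W}; candidates ⊆ {A,G,K,M,Z}.
F↔J: latent back-door arc(s) into F.
size 0: {}; under {} F still reaches {A,G,J,K,M,W,Z} ∋ J.
size 1: {A}, {G}, {K} …(+2); under {A} F still reaches {G,J,K,M,W,Z} ∋ J.
size 2: {A,G}, {A,K}, {A,M} …(+7); under {A,G} F still reaches {J,K,M,W,Z} ∋ J.
F↔J cannot be blocked by any observed set — no back-door set.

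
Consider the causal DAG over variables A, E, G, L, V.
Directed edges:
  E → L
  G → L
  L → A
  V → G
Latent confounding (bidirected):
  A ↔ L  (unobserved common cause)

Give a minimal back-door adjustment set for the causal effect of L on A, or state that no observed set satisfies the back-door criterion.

L→A: no observed back-door set.

desc(L)\{L}={A}; candidates ⊆ {E,G,V}.
L↔A: latent back-door arc(s) into L.
size 0: {}; under {} L still reaches {A,E,G,V} ∋ A.
size 1: {E}, {G}, {V}; under {E} L still reaches {A,G,V} ∋ A.
size 2: {E,G}, {E,V}, {G,V}; under {E,G} L still reaches {A} ∋ A.
L↔A cannot be blocked by any observed set — no back-door set.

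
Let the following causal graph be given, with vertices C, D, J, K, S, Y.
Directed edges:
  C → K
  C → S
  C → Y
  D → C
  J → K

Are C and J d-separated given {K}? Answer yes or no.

Bayes-Ball from C | {K} reaches {D,J,S,Y}.
J ∈ reach(C|{K}) ⇒ C ⊥̸ J | {K}.

No — C and J are d-connected given {K}.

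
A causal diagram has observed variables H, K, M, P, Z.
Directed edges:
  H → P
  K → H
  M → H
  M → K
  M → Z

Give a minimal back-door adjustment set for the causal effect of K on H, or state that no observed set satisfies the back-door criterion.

desc(K)\{K}={H,P}; candidates ⊆ {M,Z}.
size 0: {}; under {} K still reaches {H,M,P,Z} ∋ H.
{M}: K⊥H given {M} in G with K→· removed — back-door holds.

K→H: minimal back-door set {M}.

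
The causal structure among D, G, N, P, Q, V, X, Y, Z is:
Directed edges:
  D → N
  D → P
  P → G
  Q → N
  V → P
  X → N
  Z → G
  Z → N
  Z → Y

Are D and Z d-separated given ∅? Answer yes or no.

Bayes-Ball from D | ∅ reaches {G,N,P}.
Z ∉ reach(D|∅) ⇒ D ⊥ Z | ∅.

Yes — D ⊥ Z | ∅.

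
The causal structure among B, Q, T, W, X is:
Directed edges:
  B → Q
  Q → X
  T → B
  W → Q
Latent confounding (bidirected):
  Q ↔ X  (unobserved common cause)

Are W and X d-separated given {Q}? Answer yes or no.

No — W and X are d-connected given {Q}.

Bayes-Ball from W | {Q} reaches {B,T,X}.
X ∈ reach(W|{Q}) ⇒ W ⊥̸ X | {Q}.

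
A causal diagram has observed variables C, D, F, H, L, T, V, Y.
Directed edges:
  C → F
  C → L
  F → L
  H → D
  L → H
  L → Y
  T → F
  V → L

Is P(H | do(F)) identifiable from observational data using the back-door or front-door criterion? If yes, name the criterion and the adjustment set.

desc(F)\{F}={D,H,L,Y}; candidates ⊆ {C,T,V}.
size 0: {}; under {} F still reaches {C,D,H,L,T,Y} ∋ H.
{C}: F⊥H given {C} in G with F→· removed — back-door holds.
P(H|do(F)) = Σ_{C} P(H|F,C)·P(C).

P(H|do(F)): backdoor, adjust for {C}.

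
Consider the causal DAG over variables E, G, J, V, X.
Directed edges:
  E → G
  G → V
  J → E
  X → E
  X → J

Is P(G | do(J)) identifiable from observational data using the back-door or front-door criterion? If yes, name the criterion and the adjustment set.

desc(J)\{J}={E,G,V}; candidates ⊆ {X}.
size 0: {}; under {} J still reaches {E,G,V,X} ∋ G.
{X}: J⊥G given {X} in G with J→· removed — back-door holds.
P(G|do(J)) = Σ_{X} P(G|J,X)·P(X).

P(G|do(J)): backdoor, adjust for {X}.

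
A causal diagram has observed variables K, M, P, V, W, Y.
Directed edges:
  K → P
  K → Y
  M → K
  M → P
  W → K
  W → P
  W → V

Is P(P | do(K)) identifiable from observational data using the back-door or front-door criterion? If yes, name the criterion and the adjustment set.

desc(K)\{K}={P,Y}; candidates ⊆ {M,V,W}.
size 0: {}; under {} K still reaches {M,P,V,W} ∋ P.
size 1: {M}, {V}, {W}; under {M} K still reaches {P,V,W} ∋ P.
{M,W}: K⊥P given {M,W} in G with K→· removed — back-door holds.
P(P|do(K)) = Σ_{M,W} P(P|K,M,W)·P(M,W).

P(P|do(K)): backdoor, adjust for {M, W}.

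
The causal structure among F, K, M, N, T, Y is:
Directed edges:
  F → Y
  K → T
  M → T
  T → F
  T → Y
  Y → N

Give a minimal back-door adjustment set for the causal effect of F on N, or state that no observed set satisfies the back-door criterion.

F→N: minimal back-door set {T}.

desc(F)\{F}={N,Y}; candidates ⊆ {K,M,T}.
size 0: {}; under {} F still reaches {K,M,N,T,Y} ∋ N.
{T}: F⊥N given {T} in G with F→· removed — back-door holds.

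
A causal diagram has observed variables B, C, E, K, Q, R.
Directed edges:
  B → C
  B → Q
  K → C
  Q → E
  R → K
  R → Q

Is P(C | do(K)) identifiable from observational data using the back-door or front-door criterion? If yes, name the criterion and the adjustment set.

P(C|do(K)): backdoor, adjust for ∅.

desc(K)\{K}={C}; candidates ⊆ {B,E,Q,R}.
∅: K⊥C given ∅ in G with K→· removed — back-door holds.
P(C|do(K)) = P(C|K) — no adjustment needed.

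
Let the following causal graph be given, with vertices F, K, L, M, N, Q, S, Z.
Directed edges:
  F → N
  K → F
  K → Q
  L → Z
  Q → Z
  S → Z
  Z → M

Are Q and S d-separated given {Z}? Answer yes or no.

Bayes-Ball from Q | {Z} reaches {F,K,L,N,S}.
S ∈ reach(Q|{Z}) ⇒ Q ⊥̸ S | {Z}.

No — Q and S are d-connected given {Z}.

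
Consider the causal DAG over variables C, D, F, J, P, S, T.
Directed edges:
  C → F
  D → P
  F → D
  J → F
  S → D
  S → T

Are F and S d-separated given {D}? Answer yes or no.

Bayes-Ball from F | {D} reaches {C,J,S,T}.
S ∈ reach(F|{D}) ⇒ F ⊥̸ S | {D}.

No — F and S are d-connected given {D}.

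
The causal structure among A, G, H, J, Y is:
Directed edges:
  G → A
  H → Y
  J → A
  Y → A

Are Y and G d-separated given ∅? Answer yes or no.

Bayes-Ball from Y | ∅ reaches {A,H}.
G ∉ reach(Y|∅) ⇒ Y ⊥ G | ∅.

Yes — Y ⊥ G | ∅.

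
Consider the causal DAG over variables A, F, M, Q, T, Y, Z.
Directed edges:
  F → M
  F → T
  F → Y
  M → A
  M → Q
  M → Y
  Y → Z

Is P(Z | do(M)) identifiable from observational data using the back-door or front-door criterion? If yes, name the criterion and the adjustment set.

desc(M)\{M}={A,Q,Y,Z}; candidates ⊆ {F,T}.
size 0: {}; under {} M still reaches {F,T,Y,Z} ∋ Z.
{F}: M⊥Z given {F} in G with M→· removed — back-door holds.
P(Z|do(M)) = Σ_{F} P(Z|M,F)·P(F).

P(Z|do(M)): backdoor, adjust for {F}.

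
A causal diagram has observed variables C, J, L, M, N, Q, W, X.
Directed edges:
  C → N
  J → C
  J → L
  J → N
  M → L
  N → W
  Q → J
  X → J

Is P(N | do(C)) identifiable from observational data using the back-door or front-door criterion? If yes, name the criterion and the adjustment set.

desc(C)\{C}={N,W}; candidates ⊆ {J,L,M,Q,X}.
size 0: {}; under {} C still reaches {J,L,N,Q,W,X} ∋ N.
{J}: C⊥N given {J} in G with C→· removed — back-door holds.
P(N|do(C)) = Σ_{J} P(N|C,J)·P(J).

P(N|do(C)): backdoor, adjust for {J}.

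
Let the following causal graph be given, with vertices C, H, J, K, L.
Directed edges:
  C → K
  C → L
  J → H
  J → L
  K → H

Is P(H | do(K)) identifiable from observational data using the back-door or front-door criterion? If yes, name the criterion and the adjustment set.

P(H|do(K)): backdoor, adjust for ∅.

desc(K)\{K}={H}; candidates ⊆ {C,J,L}.
∅: K⊥H given ∅ in G with K→· removed — back-door holds.
P(H|do(K)) = P(H|K) — no adjustment needed.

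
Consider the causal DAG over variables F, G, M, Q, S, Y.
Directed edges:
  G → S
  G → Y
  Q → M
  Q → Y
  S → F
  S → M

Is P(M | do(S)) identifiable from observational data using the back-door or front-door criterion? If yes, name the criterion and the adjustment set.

desc(S)\{S}={F,M}; candidates ⊆ {G,Q,Y}.
∅: S⊥M given ∅ in G with S→· removed — back-door holds.
P(M|do(S)) = P(M|S) — no adjustment needed.

P(M|do(S)): backdoor, adjust for ∅.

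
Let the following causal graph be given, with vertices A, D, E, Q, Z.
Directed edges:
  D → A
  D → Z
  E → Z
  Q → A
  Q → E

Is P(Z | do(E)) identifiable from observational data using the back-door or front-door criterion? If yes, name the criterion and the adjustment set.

desc(E)\{E}={Z}; candidates ⊆ {A,D,Q}.
∅: E⊥Z given ∅ in G with E→· removed — back-door holds.
P(Z|do(E)) = P(Z|E) — no adjustment needed.

P(Z|do(E)): backdoor, adjust for ∅.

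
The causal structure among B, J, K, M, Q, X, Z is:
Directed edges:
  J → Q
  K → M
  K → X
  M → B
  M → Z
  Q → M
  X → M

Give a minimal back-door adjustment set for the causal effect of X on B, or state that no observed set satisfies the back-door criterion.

X→B: minimal back-door set {K}.

desc(X)\{X}={B,M,Z}; candidates ⊆ {J,K,Q}.
size 0: {}; under {} X still reaches {B,K,M,Z} ∋ B.
{K}: X⊥B given {K} in G with X→· removed — back-door holds.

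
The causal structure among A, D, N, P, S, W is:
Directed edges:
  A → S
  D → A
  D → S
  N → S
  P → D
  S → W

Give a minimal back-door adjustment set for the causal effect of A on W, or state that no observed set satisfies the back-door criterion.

A→W: minimal back-door set {D}.

desc(A)\{A}={S,W}; candidates ⊆ {D,N,P}.
size 0: {}; under {} A still reaches {D,P,S,W} ∋ W.
{D}: A⊥W given {D} in G with A→· removed — back-door holds.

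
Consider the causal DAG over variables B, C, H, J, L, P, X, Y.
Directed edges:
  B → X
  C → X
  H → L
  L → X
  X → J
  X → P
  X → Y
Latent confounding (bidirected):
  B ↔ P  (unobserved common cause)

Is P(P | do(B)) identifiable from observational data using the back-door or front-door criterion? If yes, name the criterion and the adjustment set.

desc(B)\{B}={J,P,X,Y}; candidates ⊆ {C,H,L}.
B↔P: latent back-door arc(s) into B.
size 0: {}; under {} B still reaches {P} ∋ P.
size 1: {C}, {H}, {L}; under {C} B still reaches {P} ∋ P.
size 2: {C,H}, {C,L}, {H,L}; under {C,H} B still reaches {P} ∋ P.
B↔P cannot be blocked by any observed set — no back-door set.
{X}: (i) intercepts every directed B→P path; (ii) no back-door B→{X}; (iii) {B} blocks every back-door {X}→P. Front-door holds.
P(P|do(B)) = Σ_{X} P(X|B) Σ_{B'} P(P|X,B')P(B').

P(P|do(B)): frontdoor, adjust for {X}.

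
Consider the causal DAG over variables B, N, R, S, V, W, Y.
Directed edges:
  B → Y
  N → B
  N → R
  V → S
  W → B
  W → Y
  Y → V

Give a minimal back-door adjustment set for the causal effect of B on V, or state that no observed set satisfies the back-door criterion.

desc(B)\{B}={S,V,Y}; candidates ⊆ {N,R,W}.
size 0: {}; under {} B still reaches {N,R,S,V,W,Y} ∋ V.
{W}: B⊥V given {W} in G with B→· removed — back-door holds.

B→V: minimal back-door set {W}.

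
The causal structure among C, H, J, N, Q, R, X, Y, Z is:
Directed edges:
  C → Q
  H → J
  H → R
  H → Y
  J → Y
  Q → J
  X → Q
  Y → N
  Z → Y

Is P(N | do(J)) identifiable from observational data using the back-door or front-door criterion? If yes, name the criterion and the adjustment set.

P(N|do(J)): backdoor, adjust for {H}.

desc(J)\{J}={N,Y}; candidates ⊆ {C,H,Q,R,X,Z}.
size 0: {}; under {} J still reaches {C,H,N,Q,R,X,Y} ∋ N.
{H}: J⊥N given {H} in G with J→· removed — back-door holds.
P(N|do(J)) = Σ_{H} P(N|J,H)·P(H).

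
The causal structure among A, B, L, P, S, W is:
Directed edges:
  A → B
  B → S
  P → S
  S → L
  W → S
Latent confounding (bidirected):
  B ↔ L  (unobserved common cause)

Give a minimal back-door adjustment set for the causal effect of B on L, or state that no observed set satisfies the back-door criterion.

desc(B)\{B}={L,S}; candidates ⊆ {A,P,W}.
B↔L: latent back-door arc(s) into B.
size 0: {}; under {} B still reaches {A,L} ∋ L.
size 1: {A}, {P}, {W}; under {A} B still reaches {L} ∋ L.
size 2: {A,P}, {A,W}, {P,W}; under {A,P} B still reaches {L} ∋ L.
B↔L cannot be blocked by any observed set — no back-door set.

B→L: no observed back-door set.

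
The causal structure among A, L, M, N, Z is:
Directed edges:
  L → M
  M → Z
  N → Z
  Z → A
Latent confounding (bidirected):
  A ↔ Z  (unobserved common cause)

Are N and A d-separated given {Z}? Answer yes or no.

No — N and A are d-connected given {Z}.

Bayes-Ball from N | {Z} reaches {A,L,M}.
A ∈ reach(N|{Z}) ⇒ N ⊥̸ A | {Z}.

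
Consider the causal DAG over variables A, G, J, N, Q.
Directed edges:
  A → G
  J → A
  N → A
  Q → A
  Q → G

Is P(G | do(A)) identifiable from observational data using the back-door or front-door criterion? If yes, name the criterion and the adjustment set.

P(G|do(A)): backdoor, adjust for {Q}.

desc(A)\{A}={G}; candidates ⊆ {J,N,Q}.
size 0: {}; under {} A still reaches {G,J,N,Q} ∋ G.
{Q}: A⊥G given {Q} in G with A→· removed — back-door holds.
P(G|do(A)) = Σ_{Q} P(G|A,Q)·P(Q).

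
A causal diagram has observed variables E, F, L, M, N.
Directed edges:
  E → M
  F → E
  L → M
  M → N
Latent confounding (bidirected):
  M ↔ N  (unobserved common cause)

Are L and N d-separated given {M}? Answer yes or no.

No — L and N are d-connected given {M}.

Bayes-Ball from L | {M} reaches {E,F,N}.
N ∈ reach(L|{M}) ⇒ L ⊥̸ N | {M}.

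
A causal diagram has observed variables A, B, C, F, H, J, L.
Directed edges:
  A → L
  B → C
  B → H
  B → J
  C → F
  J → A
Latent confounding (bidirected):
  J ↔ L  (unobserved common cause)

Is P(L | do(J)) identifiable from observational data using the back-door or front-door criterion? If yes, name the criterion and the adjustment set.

desc(J)\{J}={A,L}; candidates ⊆ {B,C,F,H}.
J↔L: latent back-door arc(s) into J.
size 0: {}; under {} J still reaches {B,C,F,H,L} ∋ L.
size 1: {B}, {C}, {F} …(+1); under {B} J still reaches {L} ∋ L.
size 2: {B,C}, {B,F}, {B,H} …(+3); under {B,C} J still reaches {L} ∋ L.
J↔L cannot be blocked by any observed set — no back-door set.
{A}: (i) intercepts every directed J→L path; (ii) no back-door J→{A}; (iii) {J} blocks every back-door {A}→L. Front-door holds.
P(L|do(J)) = Σ_{A} P(A|J) Σ_{J'} P(L|A,J')P(J').

P(L|do(J)): frontdoor, adjust for {A}.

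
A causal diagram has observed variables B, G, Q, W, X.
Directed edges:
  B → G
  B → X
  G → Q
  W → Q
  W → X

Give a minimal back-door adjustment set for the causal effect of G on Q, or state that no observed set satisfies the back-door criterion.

desc(G)\{G}={Q}; candidates ⊆ {B,W,X}.
∅: G⊥Q given ∅ in G with G→· removed — back-door holds.

G→Q: minimal back-door set ∅.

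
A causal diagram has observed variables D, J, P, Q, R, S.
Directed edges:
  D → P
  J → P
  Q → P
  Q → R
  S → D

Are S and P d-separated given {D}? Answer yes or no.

Yes — S ⊥ P | {D}.

Bayes-Ball from S | {D} reaches ∅.
P ∉ reach(S|{D}) ⇒ S ⊥ P | {D}.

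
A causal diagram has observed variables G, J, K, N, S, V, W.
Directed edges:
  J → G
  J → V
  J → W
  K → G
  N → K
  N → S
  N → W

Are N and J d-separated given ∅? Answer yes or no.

Bayes-Ball from N | ∅ reaches {G,K,S,W}.
J ∉ reach(N|∅) ⇒ N ⊥ J | ∅.

Yes — N ⊥ J | ∅.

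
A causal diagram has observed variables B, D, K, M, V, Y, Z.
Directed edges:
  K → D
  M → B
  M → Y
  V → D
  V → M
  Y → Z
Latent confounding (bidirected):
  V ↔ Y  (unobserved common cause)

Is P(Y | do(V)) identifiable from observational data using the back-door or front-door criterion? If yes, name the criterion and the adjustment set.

desc(V)\{V}={B,D,M,Y,Z}; candidates ⊆ {K}.
V↔Y: latent back-door arc(s) into V.
size 0: {}; under {} V still reaches {Y,Z} ∋ Y.
size 1: {K}; under {K} V still reaches {Y,Z} ∋ Y.
V↔Y cannot be blocked by any observed set — no back-door set.
{M}: (i) intercepts every directed V→Y path; (ii) no back-door V→{M}; (iii) {V} blocks every back-door {M}→Y. Front-door holds.
P(Y|do(V)) = Σ_{M} P(M|V) Σ_{V'} P(Y|M,V')P(V').

P(Y|do(V)): frontdoor, adjust for {M}.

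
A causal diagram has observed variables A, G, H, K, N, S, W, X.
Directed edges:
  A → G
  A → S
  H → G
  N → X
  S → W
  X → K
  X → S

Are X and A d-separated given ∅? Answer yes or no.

Yes — X ⊥ A | ∅.

Bayes-Ball from X | ∅ reaches {K,N,S,W}.
A ∉ reach(X|∅) ⇒ X ⊥ A | ∅.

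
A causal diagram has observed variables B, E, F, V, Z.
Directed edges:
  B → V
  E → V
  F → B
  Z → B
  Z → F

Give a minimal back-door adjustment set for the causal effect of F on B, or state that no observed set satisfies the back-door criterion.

desc(F)\{F}={B,V}; candidates ⊆ {E,Z}.
size 0: {}; under {} F still reaches {B,V,Z} ∋ B.
{Z}: F⊥B given {Z} in G with F→· removed — back-door holds.

F→B: minimal back-door set {Z}.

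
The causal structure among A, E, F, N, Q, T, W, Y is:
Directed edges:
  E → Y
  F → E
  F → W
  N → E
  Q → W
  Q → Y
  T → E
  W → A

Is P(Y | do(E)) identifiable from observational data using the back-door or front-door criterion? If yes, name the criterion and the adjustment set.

desc(E)\{E}={Y}; candidates ⊆ {A,F,N,Q,T,W}.
∅: E⊥Y given ∅ in G with E→· removed — back-door holds.
P(Y|do(E)) = P(Y|E) — no adjustment needed.

P(Y|do(E)): backdoor, adjust for ∅.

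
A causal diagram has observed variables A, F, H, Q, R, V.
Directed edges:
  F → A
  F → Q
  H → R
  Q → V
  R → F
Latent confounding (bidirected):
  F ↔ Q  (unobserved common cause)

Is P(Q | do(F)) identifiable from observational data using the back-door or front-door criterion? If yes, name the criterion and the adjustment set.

desc(F)\{F}={A,Q,V}; candidates ⊆ {H,R}.
F↔Q: latent back-door arc(s) into F.
size 0: {}; under {} F still reaches {H,Q,R,V} ∋ Q.
size 1: {H}, {R}; under {H} F still reaches {Q,R,V} ∋ Q.
size 2: {H,R}; under {H,R} F still reaches {Q,V} ∋ Q.
F↔Q cannot be blocked by any observed set — no back-door set.
No mediator lies on a directed F→…→Q path.
Neither criterion identifies P(Q|do(F)) in this graph.

P(Q|do(F)): not identifiable (no BD/FD set).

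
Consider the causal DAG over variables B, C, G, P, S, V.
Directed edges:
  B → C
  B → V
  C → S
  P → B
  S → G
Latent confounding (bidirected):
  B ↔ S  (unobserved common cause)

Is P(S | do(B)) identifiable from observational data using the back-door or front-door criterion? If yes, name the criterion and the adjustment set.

P(S|do(B)): frontdoor, adjust for {C}.

desc(B)\{B}={C,G,S,V}; candidates ⊆ {P}.
B↔S: latent back-door arc(s) into B.
size 0: {}; under {} B still reaches {G,P,S} ∋ S.
size 1: {P}; under {P} B still reaches {G,S} ∋ S.
B↔S cannot be blocked by any observed set — no back-door set.
{C}: (i) intercepts every directed B→S path; (ii) no back-door B→{C}; (iii) {B} blocks every back-door {C}→S. Front-door holds.
P(S|do(B)) = Σ_{C} P(C|B) Σ_{B'} P(S|C,B')P(B').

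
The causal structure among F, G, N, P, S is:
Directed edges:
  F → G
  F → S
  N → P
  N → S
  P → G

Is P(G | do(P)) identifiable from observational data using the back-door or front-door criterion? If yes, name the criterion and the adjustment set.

P(G|do(P)): backdoor, adjust for ∅.

desc(P)\{P}={G}; candidates ⊆ {F,N,S}.
∅: P⊥G given ∅ in G with P→· removed — back-door holds.
P(G|do(P)) = P(G|P) — no adjustment needed.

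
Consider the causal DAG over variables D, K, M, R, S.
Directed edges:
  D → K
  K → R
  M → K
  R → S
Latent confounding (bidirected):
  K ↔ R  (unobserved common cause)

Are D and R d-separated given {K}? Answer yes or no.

No — D and R are d-connected given {K}.

Bayes-Ball from D | {K} reaches {M,R,S}.
R ∈ reach(D|{K}) ⇒ D ⊥̸ R | {K}.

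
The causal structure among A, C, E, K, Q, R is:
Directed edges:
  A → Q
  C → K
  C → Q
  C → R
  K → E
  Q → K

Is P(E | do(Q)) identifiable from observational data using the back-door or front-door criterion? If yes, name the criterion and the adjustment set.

desc(Q)\{Q}={E,K}; candidates ⊆ {A,C,R}.
size 0: {}; under {} Q still reaches {A,C,E,K,R} ∋ E.
{C}: Q⊥E given {C} in G with Q→· removed — back-door holds.
P(E|do(Q)) = Σ_{C} P(E|Q,C)·P(C).

P(E|do(Q)): backdoor, adjust for {C}.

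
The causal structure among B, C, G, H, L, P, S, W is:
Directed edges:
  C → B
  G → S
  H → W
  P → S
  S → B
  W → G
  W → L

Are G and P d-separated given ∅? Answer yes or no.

Bayes-Ball from G | ∅ reaches {B,H,L,S,W}.
P ∉ reach(G|∅) ⇒ G ⊥ P | ∅.

Yes — G ⊥ P | ∅.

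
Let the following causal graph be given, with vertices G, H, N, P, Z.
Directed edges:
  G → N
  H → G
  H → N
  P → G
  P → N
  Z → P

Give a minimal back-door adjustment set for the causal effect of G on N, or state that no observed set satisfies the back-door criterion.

G→N: minimal back-door set {H, P}.

desc(G)\{G}={N}; candidates ⊆ {H,P,Z}.
size 0: {}; under {} G still reaches {H,N,P,Z} ∋ N.
size 1: {H}, {P}, {Z}; under {H} G still reaches {N,P,Z} ∋ N.
{H,P}: G⊥N given {H,P} in G with G→· removed — back-door holds.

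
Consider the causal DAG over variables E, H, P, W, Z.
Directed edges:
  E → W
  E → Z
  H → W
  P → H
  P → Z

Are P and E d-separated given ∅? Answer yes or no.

Bayes-Ball from P | ∅ reaches {H,W,Z}.
E ∉ reach(P|∅) ⇒ P ⊥ E | ∅.

Yes — P ⊥ E | ∅.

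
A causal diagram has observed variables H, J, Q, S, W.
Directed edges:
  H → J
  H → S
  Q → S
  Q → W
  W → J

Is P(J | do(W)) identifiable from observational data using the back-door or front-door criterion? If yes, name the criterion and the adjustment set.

P(J|do(W)): backdoor, adjust for ∅.

desc(W)\{W}={J}; candidates ⊆ {H,Q,S}.
∅: W⊥J given ∅ in G with W→· removed — back-door holds.
P(J|do(W)) = P(J|W) — no adjustment needed.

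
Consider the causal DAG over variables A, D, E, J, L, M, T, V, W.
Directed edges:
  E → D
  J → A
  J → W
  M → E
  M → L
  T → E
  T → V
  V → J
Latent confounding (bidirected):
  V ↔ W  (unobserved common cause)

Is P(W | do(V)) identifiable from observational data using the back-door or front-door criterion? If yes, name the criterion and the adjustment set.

desc(V)\{V}={A,J,W}; candidates ⊆ {D,E,L,M,T}.
V↔W: latent back-door arc(s) into V.
size 0: {}; under {} V still reaches {D,E,T,W} ∋ W.
size 1: {D}, {E}, {L} …(+2); under {D} V still reaches {E,L,M,T,W} ∋ W.
size 2: {D,E}, {D,L}, {D,M} …(+7); under {D,E} V still reaches {L,M,T,W} ∋ W.
V↔W cannot be blocked by any observed set — no back-door set.
{J}: (i) intercepts every directed V→W path; (ii) no back-door V→{J}; (iii) {V} blocks every back-door {J}→W. Front-door holds.
P(W|do(V)) = Σ_{J} P(J|V) Σ_{V'} P(W|J,V')P(V').

P(W|do(V)): frontdoor, adjust for {J}.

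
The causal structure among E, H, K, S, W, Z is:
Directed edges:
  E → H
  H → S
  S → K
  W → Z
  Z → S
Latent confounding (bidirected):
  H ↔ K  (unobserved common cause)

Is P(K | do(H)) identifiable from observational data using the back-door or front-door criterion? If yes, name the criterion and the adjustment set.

desc(H)\{H}={K,S}; candidates ⊆ {E,W,Z}.
H↔K: latent back-door arc(s) into H.
size 0: {}; under {} H still reaches {E,K} ∋ K.
size 1: {E}, {W}, {Z}; under {E} H still reaches {K} ∋ K.
size 2: {E,W}, {E,Z}, {W,Z}; under {E,W} H still reaches {K} ∋ K.
H↔K cannot be blocked by any observed set — no back-door set.
{S}: (i) intercepts every directed H→K path; (ii) no back-door H→{S}; (iii) {H} blocks every back-door {S}→K. Front-door holds.
P(K|do(H)) = Σ_{S} P(S|H) Σ_{H'} P(K|S,H')P(H').

P(K|do(H)): frontdoor, adjust for {S}.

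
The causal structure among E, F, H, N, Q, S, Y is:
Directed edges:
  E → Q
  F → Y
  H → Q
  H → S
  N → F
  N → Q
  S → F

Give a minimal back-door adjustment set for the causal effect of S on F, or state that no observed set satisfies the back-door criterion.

S→F: minimal back-door set ∅.

desc(S)\{S}={F,Y}; candidates ⊆ {E,H,N,Q}.
∅: S⊥F given ∅ in G with S→· removed — back-door holds.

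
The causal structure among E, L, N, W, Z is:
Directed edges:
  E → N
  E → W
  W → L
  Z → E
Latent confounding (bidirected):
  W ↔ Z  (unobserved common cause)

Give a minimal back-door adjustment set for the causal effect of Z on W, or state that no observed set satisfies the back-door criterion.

Z→W: no observed back-door set.

desc(Z)\{Z}={E,L,N,W}; candidates ⊆ {—}.
Z↔W: latent back-door arc(s) into Z.
size 0: {}; under {} Z still reaches {L,W} ∋ W.
Z↔W cannot be blocked by any observed set — no back-door set.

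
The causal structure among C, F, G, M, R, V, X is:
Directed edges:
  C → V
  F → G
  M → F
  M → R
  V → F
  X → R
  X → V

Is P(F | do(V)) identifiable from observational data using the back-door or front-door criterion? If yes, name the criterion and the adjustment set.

P(F|do(V)): backdoor, adjust for ∅.

desc(V)\{V}={F,G}; candidates ⊆ {C,M,R,X}.
∅: V⊥F given ∅ in G with V→· removed — back-door holds.
P(F|do(V)) = P(F|V) — no adjustment needed.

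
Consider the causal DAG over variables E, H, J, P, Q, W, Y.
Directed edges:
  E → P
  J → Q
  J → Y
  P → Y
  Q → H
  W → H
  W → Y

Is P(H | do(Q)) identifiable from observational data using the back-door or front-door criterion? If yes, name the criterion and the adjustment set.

P(H|do(Q)): backdoor, adjust for ∅.

desc(Q)\{Q}={H}; candidates ⊆ {E,J,P,W,Y}.
∅: Q⊥H given ∅ in G with Q→· removed — back-door holds.
P(H|do(Q)) = P(H|Q) — no adjustment needed.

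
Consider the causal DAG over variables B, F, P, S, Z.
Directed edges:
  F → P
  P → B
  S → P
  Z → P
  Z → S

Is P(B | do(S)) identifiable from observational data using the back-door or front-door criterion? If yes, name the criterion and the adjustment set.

P(B|do(S)): backdoor, adjust for {Z}.

desc(S)\{S}={B,P}; candidates ⊆ {F,Z}.
size 0: {}; under {} S still reaches {B,P,Z} ∋ B.
{Z}: S⊥B given {Z} in G with S→· removed — back-door holds.
P(B|do(S)) = Σ_{Z} P(B|S,Z)·P(Z).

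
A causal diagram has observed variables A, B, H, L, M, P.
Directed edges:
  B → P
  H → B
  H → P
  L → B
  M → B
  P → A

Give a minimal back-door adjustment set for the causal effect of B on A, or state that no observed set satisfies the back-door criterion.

B→A: minimal back-door set {H}.

desc(B)\{B}={A,P}; candidates ⊆ {H,L,M}.
size 0: {}; under {} B still reaches {A,H,L,M,P} ∋ A.
{H}: B⊥A given {H} in G with B→· removed — back-door holds.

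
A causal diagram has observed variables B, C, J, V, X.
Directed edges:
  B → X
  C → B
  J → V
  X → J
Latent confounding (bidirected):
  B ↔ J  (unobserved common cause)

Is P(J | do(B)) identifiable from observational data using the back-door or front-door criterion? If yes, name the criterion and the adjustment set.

P(J|do(B)): frontdoor, adjust for {X}.

desc(B)\{B}={J,V,X}; candidates ⊆ {C}.
B↔J: latent back-door arc(s) into B.
size 0: {}; under {} B still reaches {C,J,V} ∋ J.
size 1: {C}; under {C} B still reaches {J,V} ∋ J.
B↔J cannot be blocked by any observed set — no back-door set.
{X}: (i) intercepts every directed B→J path; (ii) no back-door B→{X}; (iii) {B} blocks every back-door {X}→J. Front-door holds.
P(J|do(B)) = Σ_{X} P(X|B) Σ_{B'} P(J|X,B')P(B').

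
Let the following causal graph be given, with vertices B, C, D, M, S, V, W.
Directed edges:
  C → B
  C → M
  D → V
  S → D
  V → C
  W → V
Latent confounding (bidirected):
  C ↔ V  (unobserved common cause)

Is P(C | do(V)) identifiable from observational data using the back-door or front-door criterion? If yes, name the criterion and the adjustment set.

P(C|do(V)): not identifiable (no BD/FD set).

desc(V)\{V}={B,C,M}; candidates ⊆ {D,S,W}.
V↔C: latent back-door arc(s) into V.
size 0: {}; under {} V still reaches {B,C,D,M,S,W} ∋ C.
size 1: {D}, {S}, {W}; under {D} V still reaches {B,C,M,W} ∋ C.
size 2: {D,S}, {D,W}, {S,W}; under {D,S} V still reaches {B,C,M,W} ∋ C.
V↔C cannot be blocked by any observed set — no back-door set.
No mediator lies on a directed V→…→C path.
Neither criterion identifies P(C|do(V)) in this graph.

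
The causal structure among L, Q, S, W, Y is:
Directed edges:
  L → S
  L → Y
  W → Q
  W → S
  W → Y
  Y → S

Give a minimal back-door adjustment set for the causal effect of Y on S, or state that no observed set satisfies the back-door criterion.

desc(Y)\{Y}={S}; candidates ⊆ {L,Q,W}.
size 0: {}; under {} Y still reaches {L,Q,S,W} ∋ S.
size 1: {L}, {Q}, {W}; under {L} Y still reaches {Q,S,W} ∋ S.
{L,W}: Y⊥S given {L,W} in G with Y→· removed — back-door holds.

Y→S: minimal back-door set {L, W}.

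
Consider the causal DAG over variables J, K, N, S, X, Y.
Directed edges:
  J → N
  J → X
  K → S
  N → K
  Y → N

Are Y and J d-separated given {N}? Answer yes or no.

No — Y and J are d-connected given {N}.

Bayes-Ball from Y | {N} reaches {J,X}.
J ∈ reach(Y|{N}) ⇒ Y ⊥̸ J | {N}.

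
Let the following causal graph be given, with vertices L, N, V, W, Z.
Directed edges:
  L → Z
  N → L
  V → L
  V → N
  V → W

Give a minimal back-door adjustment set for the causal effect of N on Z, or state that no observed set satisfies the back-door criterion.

desc(N)\{N}={L,Z}; candidates ⊆ {V,W}.
size 0: {}; under {} N still reaches {L,V,W,Z} ∋ Z.
{V}: N⊥Z given {V} in G with N→· removed — back-door holds.

N→Z: minimal back-door set {V}.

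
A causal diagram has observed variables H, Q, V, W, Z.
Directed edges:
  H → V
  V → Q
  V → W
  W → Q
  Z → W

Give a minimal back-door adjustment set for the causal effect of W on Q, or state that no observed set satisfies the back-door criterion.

W→Q: minimal back-door set {V}.

desc(W)\{W}={Q}; candidates ⊆ {H,V,Z}.
size 0: {}; under {} W still reaches {H,Q,V,Z} ∋ Q.
{V}: W⊥Q given {V} in G with W→· removed — back-door holds.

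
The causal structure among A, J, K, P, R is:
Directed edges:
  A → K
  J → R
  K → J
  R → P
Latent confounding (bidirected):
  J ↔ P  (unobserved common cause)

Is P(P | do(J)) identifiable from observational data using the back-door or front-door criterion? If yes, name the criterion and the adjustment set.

desc(J)\{J}={P,R}; candidates ⊆ {A,K}.
J↔P: latent back-door arc(s) into J.
size 0: {}; under {} J still reaches {A,K,P} ∋ P.
size 1: {A}, {K}; under {A} J still reaches {K,P} ∋ P.
size 2: {A,K}; under {A,K} J still reaches {P} ∋ P.
J↔P cannot be blocked by any observed set — no back-door set.
{R}: (i) intercepts every directed J→P path; (ii) no back-door J→{R}; (iii) {J} blocks every back-door {R}→P. Front-door holds.
P(P|do(J)) = Σ_{R} P(R|J) Σ_{J'} P(P|R,J')P(J').

P(P|do(J)): frontdoor, adjust for {R}.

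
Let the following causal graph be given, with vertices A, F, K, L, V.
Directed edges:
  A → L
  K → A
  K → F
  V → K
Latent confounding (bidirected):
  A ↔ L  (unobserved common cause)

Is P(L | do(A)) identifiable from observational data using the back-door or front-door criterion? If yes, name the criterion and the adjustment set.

desc(A)\{A}={L}; candidates ⊆ {F,K,V}.
A↔L: latent back-door arc(s) into A.
size 0: {}; under {} A still reaches {F,K,L,V} ∋ L.
size 1: {F}, {K}, {V}; under {F} A still reaches {K,L,V} ∋ L.
size 2: {F,K}, {F,V}, {K,V}; under {F,K} A still reaches {L} ∋ L.
A↔L cannot be blocked by any observed set — no back-door set.
No mediator lies on a directed A→…→L path.
Neither criterion identifies P(L|do(A)) in this graph.

P(L|do(A)): not identifiable (no BD/FD set).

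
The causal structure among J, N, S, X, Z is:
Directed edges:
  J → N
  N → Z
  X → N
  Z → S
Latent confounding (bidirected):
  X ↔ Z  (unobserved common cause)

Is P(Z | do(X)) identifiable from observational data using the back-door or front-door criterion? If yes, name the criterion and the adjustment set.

P(Z|do(X)): frontdoor, adjust for {N}.

desc(X)\{X}={N,S,Z}; candidates ⊆ {J}.
X↔Z: latent back-door arc(s) into X.
size 0: {}; under {} X still reaches {S,Z} ∋ Z.
size 1: {J}; under {J} X still reaches {S,Z} ∋ Z.
X↔Z cannot be blocked by any observed set — no back-door set.
{N}: (i) intercepts every directed X→Z path; (ii) no back-door X→{N}; (iii) {X} blocks every back-door {N}→Z. Front-door holds.
P(Z|do(X)) = Σ_{N} P(N|X) Σ_{X'} P(Z|N,X')P(X').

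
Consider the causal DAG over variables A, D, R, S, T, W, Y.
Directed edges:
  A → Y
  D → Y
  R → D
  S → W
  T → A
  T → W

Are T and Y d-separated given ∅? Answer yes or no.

No — T and Y are d-connected given ∅.

Bayes-Ball from T | ∅ reaches {A,W,Y}.
Y ∈ reach(T|∅) ⇒ T ⊥̸ Y | ∅.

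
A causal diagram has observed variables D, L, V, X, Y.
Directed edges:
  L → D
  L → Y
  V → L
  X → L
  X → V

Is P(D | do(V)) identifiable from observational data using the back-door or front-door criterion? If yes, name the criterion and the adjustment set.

desc(V)\{V}={D,L,Y}; candidates ⊆ {X}.
size 0: {}; under {} V still reaches {D,L,X,Y} ∋ D.
{X}: V⊥D given {X} in G with V→· removed — back-door holds.
P(D|do(V)) = Σ_{X} P(D|V,X)·P(X).

P(D|do(V)): backdoor, adjust for {X}.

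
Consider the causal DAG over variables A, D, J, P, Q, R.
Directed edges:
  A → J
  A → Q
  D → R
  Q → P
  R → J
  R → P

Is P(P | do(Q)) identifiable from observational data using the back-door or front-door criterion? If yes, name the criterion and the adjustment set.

P(P|do(Q)): backdoor, adjust for ∅.

desc(Q)\{Q}={P}; candidates ⊆ {A,D,J,R}.
∅: Q⊥P given ∅ in G with Q→· removed — back-door holds.
P(P|do(Q)) = P(P|Q) — no adjustment needed.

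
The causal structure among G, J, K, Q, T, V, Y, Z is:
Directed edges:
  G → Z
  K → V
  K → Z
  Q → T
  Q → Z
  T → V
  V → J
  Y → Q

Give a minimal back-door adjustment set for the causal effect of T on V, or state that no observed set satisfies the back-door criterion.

T→V: minimal back-door set ∅.

desc(T)\{T}={J,V}; candidates ⊆ {G,K,Q,Y,Z}.
∅: T⊥V given ∅ in G with T→· removed — back-door holds.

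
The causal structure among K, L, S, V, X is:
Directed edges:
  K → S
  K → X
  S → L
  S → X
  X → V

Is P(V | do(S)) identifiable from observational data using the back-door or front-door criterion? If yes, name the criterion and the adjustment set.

P(V|do(S)): backdoor, adjust for {K}.

desc(S)\{S}={L,V,X}; candidates ⊆ {K}.
size 0: {}; under {} S still reaches {K,V,X} ∋ V.
{K}: S⊥V given {K} in G with S→· removed — back-door holds.
P(V|do(S)) = Σ_{K} P(V|S,K)·P(K).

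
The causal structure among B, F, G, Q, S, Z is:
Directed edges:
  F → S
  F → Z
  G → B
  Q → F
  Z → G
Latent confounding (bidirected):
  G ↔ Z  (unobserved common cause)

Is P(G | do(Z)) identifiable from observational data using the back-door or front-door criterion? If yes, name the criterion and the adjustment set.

desc(Z)\{Z}={B,G}; candidates ⊆ {F,Q,S}.
Z↔G: latent back-door arc(s) into Z.
size 0: {}; under {} Z still reaches {B,F,G,Q,S} ∋ G.
size 1: {F}, {Q}, {S}; under {F} Z still reaches {B,G} ∋ G.
size 2: {F,Q}, {F,S}, {Q,S}; under {F,Q} Z still reaches {B,G} ∋ G.
Z↔G cannot be blocked by any observed set — no back-door set.
No mediator lies on a directed Z→…→G path.
Neither criterion identifies P(G|do(Z)) in this graph.

P(G|do(Z)): not identifiable (no BD/FD set).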